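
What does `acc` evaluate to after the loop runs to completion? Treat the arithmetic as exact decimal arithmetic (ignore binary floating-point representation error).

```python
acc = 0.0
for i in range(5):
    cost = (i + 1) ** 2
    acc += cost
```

Let's trace through this code step by step.

Initialize: acc = 0.0
Entering loop: for i in range(5):
After iteration 1: i = 0, acc = 1.0, cost = 1
After iteration 2: i = 1, acc = 5.0, cost = 4
After iteration 3: i = 2, acc = 14.0, cost = 9
After iteration 4: i = 3, acc = 30.0, cost = 16
After iteration 5: i = 4, acc = 55.0, cost = 25
Loop ends.

Final answer: 55.0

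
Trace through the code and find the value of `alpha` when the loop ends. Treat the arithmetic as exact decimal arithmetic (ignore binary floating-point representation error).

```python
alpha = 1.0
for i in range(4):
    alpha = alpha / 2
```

Let's trace through this code step by step.

Initialize: alpha = 1.0
Entering loop: for i in range(4):
After iteration 1: i = 0, alpha = 0.5
After iteration 2: i = 1, alpha = 0.25
After iteration 3: i = 2, alpha = 0.125
After iteration 4: i = 3, alpha = 0.0625
Loop ends.

Final answer: 0.0625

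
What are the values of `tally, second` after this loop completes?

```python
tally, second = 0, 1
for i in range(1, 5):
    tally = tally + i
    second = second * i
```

Let's trace through this code step by step.

Initialize: tally = 0
Initialize: second = 1
Entering loop: for i in range(1, 5):
After iteration 1: i = 1, tally = 1, second = 1
After iteration 2: i = 2, tally = 3, second = 2
After iteration 3: i = 3, tally = 6, second = 6
After iteration 4: i = 4, tally = 10, second = 24
Loop ends.

Final answer: 10, 24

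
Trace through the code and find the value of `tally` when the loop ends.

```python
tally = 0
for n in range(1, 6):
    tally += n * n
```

Let's trace through this code step by step.

Initialize: tally = 0
Entering loop: for n in range(1, 6):
After iteration 1: n = 1, tally = 1
After iteration 2: n = 2, tally = 5
After iteration 3: n = 3, tally = 14
After iteration 4: n = 4, tally = 30
After iteration 5: n = 5, tally = 55
Loop ends.

Final answer: 55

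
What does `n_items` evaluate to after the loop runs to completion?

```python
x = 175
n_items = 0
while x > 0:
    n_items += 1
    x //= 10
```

Let's trace through this code step by step.

Initialize: x = 175
Initialize: n_items = 0
Entering loop: while x > 0:
After iteration 1: x = 17, n_items = 1
After iteration 2: x = 1, n_items = 2
After iteration 3: x = 0, n_items = 3
Loop ends.

Final answer: 3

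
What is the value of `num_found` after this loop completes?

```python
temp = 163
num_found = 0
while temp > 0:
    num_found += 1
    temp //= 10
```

Let's trace through this code step by step.

Initialize: temp = 163
Initialize: num_found = 0
Entering loop: while temp > 0:
After iteration 1: temp = 16, num_found = 1
After iteration 2: temp = 1, num_found = 2
After iteration 3: temp = 0, num_found = 3
Loop ends.

Final answer: 3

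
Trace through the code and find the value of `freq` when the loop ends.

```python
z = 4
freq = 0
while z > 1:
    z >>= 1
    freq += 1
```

Let's trace through this code step by step.

Initialize: z = 4
Initialize: freq = 0
Entering loop: while z > 1:
After iteration 1: z = 2, freq = 1
After iteration 2: z = 1, freq = 2
Loop ends.

Final answer: 2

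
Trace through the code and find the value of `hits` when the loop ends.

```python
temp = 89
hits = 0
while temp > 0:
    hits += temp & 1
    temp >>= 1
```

Let's trace through this code step by step.

Initialize: temp = 89
Initialize: hits = 0
Entering loop: while temp > 0:
After iteration 1: temp = 44, hits = 1
After iteration 2: temp = 22, hits = 1
After iteration 3: temp = 11, hits = 1
After iteration 4: temp = 5, hits = 2
After iteration 5: temp = 2, hits = 3
After iteration 6: temp = 1, hits = 3
After iteration 7: temp = 0, hits = 4
Loop ends.

Final answer: 4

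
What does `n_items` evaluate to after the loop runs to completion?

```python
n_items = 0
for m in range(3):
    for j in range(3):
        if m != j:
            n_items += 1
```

Let's trace through this code step by step.

Initialize: n_items = 0
Entering loop: for m in range(3):
After iteration 1: m = 0, n_items = 2
After iteration 2: m = 1, n_items = 4
After iteration 3: m = 2, n_items = 6
Loop ends.

Final answer: 6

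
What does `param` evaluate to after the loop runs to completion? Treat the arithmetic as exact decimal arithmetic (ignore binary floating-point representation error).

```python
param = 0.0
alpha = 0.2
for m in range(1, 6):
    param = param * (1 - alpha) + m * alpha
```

Let's trace through this code step by step.

Initialize: param = 0.0
Initialize: alpha = 0.2
Entering loop: for m in range(1, 6):
After iteration 1: m = 1, param = 0.2
After iteration 2: m = 2, param = 0.56
After iteration 3: m = 3, param = 1.048
After iteration 4: m = 4, param = 1.6384
After iteration 5: m = 5, param = 2.31072
Loop ends.

Final answer: 2.31072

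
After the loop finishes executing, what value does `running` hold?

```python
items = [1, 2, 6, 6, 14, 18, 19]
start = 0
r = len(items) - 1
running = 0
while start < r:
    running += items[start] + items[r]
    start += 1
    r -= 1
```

Let's trace through this code step by step.

Initialize: items = [1, 2, 6, 6, 14, 18, 19]
Initialize: start = 0
Initialize: r = 6
Initialize: running = 0
Entering loop: while start < r:
After iteration 1: start = 1, r = 5, running = 20
After iteration 2: start = 2, r = 4, running = 40
After iteration 3: start = 3, r = 3, running = 60
Loop ends.

Final answer: 60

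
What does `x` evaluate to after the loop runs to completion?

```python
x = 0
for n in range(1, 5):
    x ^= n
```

Let's trace through this code step by step.

Initialize: x = 0
Entering loop: for n in range(1, 5):
After iteration 1: n = 1, x = 1
After iteration 2: n = 2, x = 3
After iteration 3: n = 3, x = 0
After iteration 4: n = 4, x = 4
Loop ends.

Final answer: 4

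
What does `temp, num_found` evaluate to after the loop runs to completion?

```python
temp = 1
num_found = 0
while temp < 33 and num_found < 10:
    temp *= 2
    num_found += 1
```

Let's trace through this code step by step.

Initialize: temp = 1
Initialize: num_found = 0
Entering loop: while temp < 33 and num_found < 10:
After iteration 1: temp = 2, num_found = 1
After iteration 2: temp = 4, num_found = 2
After iteration 3: temp = 8, num_found = 3
After iteration 4: temp = 16, num_found = 4
After iteration 5: temp = 32, num_found = 5
After iteration 6: temp = 64, num_found = 6
Loop ends.

Final answer: 64, 6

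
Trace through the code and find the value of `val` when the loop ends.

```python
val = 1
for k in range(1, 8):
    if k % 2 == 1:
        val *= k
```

Let's trace through this code step by step.

Initialize: val = 1
Entering loop: for k in range(1, 8):
After iteration 1: k = 1, val = 1
After iteration 2: k = 2, val = 1
After iteration 3: k = 3, val = 3
After iteration 4: k = 4, val = 3
After iteration 5: k = 5, val = 15
After iteration 6: k = 6, val = 15
After iteration 7: k = 7, val = 105
Loop ends.

Final answer: 105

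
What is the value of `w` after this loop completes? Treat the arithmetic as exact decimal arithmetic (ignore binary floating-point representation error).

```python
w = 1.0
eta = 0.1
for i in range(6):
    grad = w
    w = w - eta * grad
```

Let's trace through this code step by step.

Initialize: w = 1.0
Initialize: eta = 0.1
Entering loop: for i in range(6):
After iteration 1: i = 0, w = 0.9, grad = 1.0
After iteration 2: i = 1, w = 0.81, grad = 0.9
After iteration 3: i = 2, w = 0.729, grad = 0.81
After iteration 4: i = 3, w = 0.6561, grad = 0.729
After iteration 5: i = 4, w = 0.59049, grad = 0.6561
After iteration 6: i = 5, w = 0.531441, grad = 0.59049
Loop ends.

Final answer: 0.531441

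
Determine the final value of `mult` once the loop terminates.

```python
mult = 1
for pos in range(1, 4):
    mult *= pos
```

Let's trace through this code step by step.

Initialize: mult = 1
Entering loop: for pos in range(1, 4):
After iteration 1: pos = 1, mult = 1
After iteration 2: pos = 2, mult = 2
After iteration 3: pos = 3, mult = 6
Loop ends.

Final answer: 6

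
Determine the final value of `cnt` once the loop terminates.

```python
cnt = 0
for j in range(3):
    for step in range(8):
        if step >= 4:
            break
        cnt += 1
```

Let's trace through this code step by step.

Initialize: cnt = 0
Entering loop: for j in range(3):
After iteration 1: j = 0, cnt = 4
After iteration 2: j = 1, cnt = 8
After iteration 3: j = 2, cnt = 12
Loop ends.

Final answer: 12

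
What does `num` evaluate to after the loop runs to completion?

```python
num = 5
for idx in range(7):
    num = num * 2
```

Let's trace through this code step by step.

Initialize: num = 5
Entering loop: for idx in range(7):
After iteration 1: idx = 0, num = 10
After iteration 2: idx = 1, num = 20
After iteration 3: idx = 2, num = 40
After iteration 4: idx = 3, num = 80
After iteration 5: idx = 4, num = 160
After iteration 6: idx = 5, num = 320
After iteration 7: idx = 6, num = 640
Loop ends.

Final answer: 640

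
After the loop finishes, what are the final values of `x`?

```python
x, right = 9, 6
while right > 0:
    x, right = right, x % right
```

Let's trace through this code step by step.

Initialize: x = 9
Initialize: right = 6
Entering loop: while right > 0:
After iteration 1: x = 6, right = 3
After iteration 2: x = 3, right = 0
Loop ends.

Final answer: 3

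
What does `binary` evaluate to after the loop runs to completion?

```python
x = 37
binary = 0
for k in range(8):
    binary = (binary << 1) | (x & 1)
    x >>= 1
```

Let's trace through this code step by step.

Initialize: x = 37
Initialize: binary = 0
Entering loop: for k in range(8):
After iteration 1: k = 0, x = 18, binary = 1
After iteration 2: k = 1, x = 9, binary = 2
After iteration 3: k = 2, x = 4, binary = 5
After iteration 4: k = 3, x = 2, binary = 10
After iteration 5: k = 4, x = 1, binary = 20
After iteration 6: k = 5, x = 0, binary = 41
After iteration 7: k = 6, x = 0, binary = 82
After iteration 8: k = 7, x = 0, binary = 164
Loop ends.

Final answer: 164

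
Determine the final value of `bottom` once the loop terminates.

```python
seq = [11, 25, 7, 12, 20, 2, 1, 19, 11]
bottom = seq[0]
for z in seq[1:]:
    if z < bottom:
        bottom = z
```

Let's trace through this code step by step.

Initialize: seq = [11, 25, 7, 12, 20, 2, 1, 19, 11]
Initialize: bottom = 11
Entering loop: for z in seq[1:]:
After iteration 1: z = 25, bottom = 11
After iteration 2: z = 7, bottom = 7
After iteration 3: z = 12, bottom = 7
After iteration 4: z = 20, bottom = 7
After iteration 5: z = 2, bottom = 2
After iteration 6: z = 1, bottom = 1
After iteration 7: z = 19, bottom = 1
After iteration 8: z = 11, bottom = 1
Loop ends.

Final answer: 1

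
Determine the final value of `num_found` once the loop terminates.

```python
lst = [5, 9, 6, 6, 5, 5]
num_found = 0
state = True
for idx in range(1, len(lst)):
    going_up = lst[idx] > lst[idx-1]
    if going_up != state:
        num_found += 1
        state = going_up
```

Let's trace through this code step by step.

Initialize: lst = [5, 9, 6, 6, 5, 5]
Initialize: num_found = 0
Initialize: state = True
Entering loop: for idx in range(1, len(lst)):
After iteration 1: idx = 1, num_found = 0, state = True, going_up = True
After iteration 2: idx = 2, num_found = 1, state = False, going_up = False
After iteration 3: idx = 3, num_found = 1, state = False, going_up = False
After iteration 4: idx = 4, num_found = 1, state = False, going_up = False
After iteration 5: idx = 5, num_found = 1, state = False, going_up = False
Loop ends.

Final answer: 1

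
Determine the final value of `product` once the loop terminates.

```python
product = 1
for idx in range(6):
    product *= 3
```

Let's trace through this code step by step.

Initialize: product = 1
Entering loop: for idx in range(6):
After iteration 1: idx = 0, product = 3
After iteration 2: idx = 1, product = 9
After iteration 3: idx = 2, product = 27
After iteration 4: idx = 3, product = 81
After iteration 5: idx = 4, product = 243
After iteration 6: idx = 5, product = 729
Loop ends.

Final answer: 729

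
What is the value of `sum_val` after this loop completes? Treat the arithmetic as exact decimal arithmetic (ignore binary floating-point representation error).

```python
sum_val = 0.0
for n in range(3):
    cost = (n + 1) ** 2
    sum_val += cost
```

Let's trace through this code step by step.

Initialize: sum_val = 0.0
Entering loop: for n in range(3):
After iteration 1: n = 0, sum_val = 1.0, cost = 1
After iteration 2: n = 1, sum_val = 5.0, cost = 4
After iteration 3: n = 2, sum_val = 14.0, cost = 9
Loop ends.

Final answer: 14.0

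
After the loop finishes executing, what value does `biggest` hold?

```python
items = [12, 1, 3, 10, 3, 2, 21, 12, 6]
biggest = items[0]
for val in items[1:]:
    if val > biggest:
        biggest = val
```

Let's trace through this code step by step.

Initialize: items = [12, 1, 3, 10, 3, 2, 21, 12, 6]
Initialize: biggest = 12
Entering loop: for val in items[1:]:
After iteration 1: val = 1, biggest = 12
After iteration 2: val = 3, biggest = 12
After iteration 3: val = 10, biggest = 12
After iteration 4: val = 3, biggest = 12
After iteration 5: val = 2, biggest = 12
After iteration 6: val = 21, biggest = 21
After iteration 7: val = 12, biggest = 21
After iteration 8: val = 6, biggest = 21
Loop ends.

Final answer: 21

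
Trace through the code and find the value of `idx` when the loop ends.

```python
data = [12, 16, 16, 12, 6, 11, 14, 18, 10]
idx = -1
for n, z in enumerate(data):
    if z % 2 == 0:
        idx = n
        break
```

Let's trace through this code step by step.

Initialize: data = [12, 16, 16, 12, 6, 11, 14, 18, 10]
Initialize: idx = -1
Entering loop: for n, z in enumerate(data):
After iteration 1: n = 0, z = 12, idx = 0
Loop ends.

Final answer: 0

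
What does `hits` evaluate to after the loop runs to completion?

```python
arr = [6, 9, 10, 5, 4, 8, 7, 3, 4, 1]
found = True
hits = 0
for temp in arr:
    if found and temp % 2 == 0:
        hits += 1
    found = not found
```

Let's trace through this code step by step.

Initialize: arr = [6, 9, 10, 5, 4, 8, 7, 3, 4, 1]
Initialize: found = True
Initialize: hits = 0
Entering loop: for temp in arr:
After iteration 1: temp = 6, found = False, hits = 1
After iteration 2: temp = 9, found = True, hits = 1
After iteration 3: temp = 10, found = False, hits = 2
After iteration 4: temp = 5, found = True, hits = 2
After iteration 5: temp = 4, found = False, hits = 3
After iteration 6: temp = 8, found = True, hits = 3
After iteration 7: temp = 7, found = False, hits = 3
After iteration 8: temp = 3, found = True, hits = 3
After iteration 9: temp = 4, found = False, hits = 4
After iteration 10: temp = 1, found = True, hits = 4
Loop ends.

Final answer: 4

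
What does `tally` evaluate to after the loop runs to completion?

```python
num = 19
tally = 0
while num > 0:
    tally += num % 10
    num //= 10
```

Let's trace through this code step by step.

Initialize: num = 19
Initialize: tally = 0
Entering loop: while num > 0:
After iteration 1: num = 1, tally = 9
After iteration 2: num = 0, tally = 10
Loop ends.

Final answer: 10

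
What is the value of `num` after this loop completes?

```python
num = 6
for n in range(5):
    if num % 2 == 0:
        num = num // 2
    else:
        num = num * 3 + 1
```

Let's trace through this code step by step.

Initialize: num = 6
Entering loop: for n in range(5):
After iteration 1: n = 0, num = 3
After iteration 2: n = 1, num = 10
After iteration 3: n = 2, num = 5
After iteration 4: n = 3, num = 16
After iteration 5: n = 4, num = 8
Loop ends.

Final answer: 8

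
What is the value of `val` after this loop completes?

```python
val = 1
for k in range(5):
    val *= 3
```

Let's trace through this code step by step.

Initialize: val = 1
Entering loop: for k in range(5):
After iteration 1: k = 0, val = 3
After iteration 2: k = 1, val = 9
After iteration 3: k = 2, val = 27
After iteration 4: k = 3, val = 81
After iteration 5: k = 4, val = 243
Loop ends.

Final answer: 243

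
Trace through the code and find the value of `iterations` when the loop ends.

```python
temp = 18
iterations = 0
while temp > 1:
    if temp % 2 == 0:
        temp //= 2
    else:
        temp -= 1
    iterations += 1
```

Let's trace through this code step by step.

Initialize: temp = 18
Initialize: iterations = 0
Entering loop: while temp > 1:
After iteration 1: temp = 9, iterations = 1
After iteration 2: temp = 8, iterations = 2
After iteration 3: temp = 4, iterations = 3
After iteration 4: temp = 2, iterations = 4
After iteration 5: temp = 1, iterations = 5
Loop ends.

Final answer: 5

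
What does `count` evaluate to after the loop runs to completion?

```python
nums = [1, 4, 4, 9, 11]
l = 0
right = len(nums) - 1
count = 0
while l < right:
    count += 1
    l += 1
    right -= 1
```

Let's trace through this code step by step.

Initialize: nums = [1, 4, 4, 9, 11]
Initialize: l = 0
Initialize: right = 4
Initialize: count = 0
Entering loop: while l < right:
After iteration 1: l = 1, right = 3, count = 1
After iteration 2: l = 2, right = 2, count = 2
Loop ends.

Final answer: 2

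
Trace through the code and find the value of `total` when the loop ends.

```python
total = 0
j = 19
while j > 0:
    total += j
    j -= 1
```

Let's trace through this code step by step.

Initialize: total = 0
Initialize: j = 19
Entering loop: while j > 0:
After iteration 1: total = 19, j = 18
After iteration 2: total = 37, j = 17
After iteration 3: total = 54, j = 16
After iteration 4: total = 70, j = 15
After iteration 5: total = 85, j = 14
After iteration 6: total = 99, j = 13
After iteration 7: total = 112, j = 12
After iteration 8: total = 124, j = 11
After iteration 9: total = 135, j = 10
After iteration 10: total = 145, j = 9
After iteration 11: total = 154, j = 8
After iteration 12: total = 162, j = 7
After iteration 13: total = 169, j = 6
After iteration 14: total = 175, j = 5
After iteration 15: total = 180, j = 4
After iteration 16: total = 184, j = 3
After iteration 17: total = 187, j = 2
After iteration 18: total = 189, j = 1
After iteration 19: total = 190, j = 0
Loop ends.

Final answer: 190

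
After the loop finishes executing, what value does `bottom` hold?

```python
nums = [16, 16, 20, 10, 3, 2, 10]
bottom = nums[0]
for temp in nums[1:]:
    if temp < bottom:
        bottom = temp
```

Let's trace through this code step by step.

Initialize: nums = [16, 16, 20, 10, 3, 2, 10]
Initialize: bottom = 16
Entering loop: for temp in nums[1:]:
After iteration 1: temp = 16, bottom = 16
After iteration 2: temp = 20, bottom = 16
After iteration 3: temp = 10, bottom = 10
After iteration 4: temp = 3, bottom = 3
After iteration 5: temp = 2, bottom = 2
After iteration 6: temp = 10, bottom = 2
Loop ends.

Final answer: 2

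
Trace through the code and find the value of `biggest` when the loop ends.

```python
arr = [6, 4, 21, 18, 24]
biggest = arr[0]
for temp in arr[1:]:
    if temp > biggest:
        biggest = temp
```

Let's trace through this code step by step.

Initialize: arr = [6, 4, 21, 18, 24]
Initialize: biggest = 6
Entering loop: for temp in arr[1:]:
After iteration 1: temp = 4, biggest = 6
After iteration 2: temp = 21, biggest = 21
After iteration 3: temp = 18, biggest = 21
After iteration 4: temp = 24, biggest = 24
Loop ends.

Final answer: 24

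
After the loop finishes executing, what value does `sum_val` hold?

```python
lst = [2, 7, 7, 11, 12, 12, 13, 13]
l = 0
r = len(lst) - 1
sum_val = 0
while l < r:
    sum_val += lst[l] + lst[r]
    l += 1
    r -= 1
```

Let's trace through this code step by step.

Initialize: lst = [2, 7, 7, 11, 12, 12, 13, 13]
Initialize: l = 0
Initialize: r = 7
Initialize: sum_val = 0
Entering loop: while l < r:
After iteration 1: l = 1, r = 6, sum_val = 15
After iteration 2: l = 2, r = 5, sum_val = 35
After iteration 3: l = 3, r = 4, sum_val = 54
After iteration 4: l = 4, r = 3, sum_val = 77
Loop ends.

Final answer: 77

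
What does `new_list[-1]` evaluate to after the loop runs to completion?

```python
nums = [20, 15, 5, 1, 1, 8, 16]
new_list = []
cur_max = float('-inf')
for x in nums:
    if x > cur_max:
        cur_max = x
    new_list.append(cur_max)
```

Let's trace through this code step by step.

Initialize: nums = [20, 15, 5, 1, 1, 8, 16]
Initialize: new_list = []
Initialize: cur_max = -inf
Entering loop: for x in nums:
After iteration 1: x = 20, new_list = [20], cur_max = 20
After iteration 2: x = 15, new_list = [20, 20], cur_max = 20
After iteration 3: x = 5, new_list = [20, 20, 20], cur_max = 20
After iteration 4: x = 1, new_list = [20, 20, 20, 20], cur_max = 20
After iteration 5: x = 1, new_list = [20, 20, 20, 20, 20], cur_max = 20
After iteration 6: x = 8, new_list = [20, 20, 20, 20, 20, 20], cur_max = 20
After iteration 7: x = 16, new_list = [20, 20, 20, 20, 20, 20, 20], cur_max = 20
Loop ends.
new_list[-1] = 20

Final answer: 20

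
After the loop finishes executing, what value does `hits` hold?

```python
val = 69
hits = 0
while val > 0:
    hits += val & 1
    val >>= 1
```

Let's trace through this code step by step.

Initialize: val = 69
Initialize: hits = 0
Entering loop: while val > 0:
After iteration 1: val = 34, hits = 1
After iteration 2: val = 17, hits = 1
After iteration 3: val = 8, hits = 2
After iteration 4: val = 4, hits = 2
After iteration 5: val = 2, hits = 2
After iteration 6: val = 1, hits = 2
After iteration 7: val = 0, hits = 3
Loop ends.

Final answer: 3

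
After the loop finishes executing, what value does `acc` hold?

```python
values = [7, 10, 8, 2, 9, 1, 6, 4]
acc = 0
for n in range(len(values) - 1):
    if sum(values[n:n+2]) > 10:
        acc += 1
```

Let's trace through this code step by step.

Initialize: values = [7, 10, 8, 2, 9, 1, 6, 4]
Initialize: acc = 0
Entering loop: for n in range(len(values) - 1):
After iteration 1: n = 0, acc = 1
After iteration 2: n = 1, acc = 2
After iteration 3: n = 2, acc = 2
After iteration 4: n = 3, acc = 3
After iteration 5: n = 4, acc = 3
After iteration 6: n = 5, acc = 3
After iteration 7: n = 6, acc = 3
Loop ends.

Final answer: 3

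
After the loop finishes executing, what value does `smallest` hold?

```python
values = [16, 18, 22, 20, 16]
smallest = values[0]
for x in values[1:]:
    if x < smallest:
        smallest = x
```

Let's trace through this code step by step.

Initialize: values = [16, 18, 22, 20, 16]
Initialize: smallest = 16
Entering loop: for x in values[1:]:
After iteration 1: x = 18, smallest = 16
After iteration 2: x = 22, smallest = 16
After iteration 3: x = 20, smallest = 16
After iteration 4: x = 16, smallest = 16
Loop ends.

Final answer: 16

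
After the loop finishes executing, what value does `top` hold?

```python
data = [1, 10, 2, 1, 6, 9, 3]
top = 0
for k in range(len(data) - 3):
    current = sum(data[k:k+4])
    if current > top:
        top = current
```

Let's trace through this code step by step.

Initialize: data = [1, 10, 2, 1, 6, 9, 3]
Initialize: top = 0
Entering loop: for k in range(len(data) - 3):
After iteration 1: k = 0, top = 14, current = 14
After iteration 2: k = 1, top = 19, current = 19
After iteration 3: k = 2, top = 19, current = 18
After iteration 4: k = 3, top = 19, current = 19
Loop ends.

Final answer: 19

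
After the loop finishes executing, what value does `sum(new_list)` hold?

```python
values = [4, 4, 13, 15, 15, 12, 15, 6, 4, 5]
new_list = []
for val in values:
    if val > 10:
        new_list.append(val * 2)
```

Let's trace through this code step by step.

Initialize: values = [4, 4, 13, 15, 15, 12, 15, 6, 4, 5]
Initialize: new_list = []
Entering loop: for val in values:
After iteration 1: val = 4, new_list = []
After iteration 2: val = 4, new_list = []
After iteration 3: val = 13, new_list = [26]
After iteration 4: val = 15, new_list = [26, 30]
After iteration 5: val = 15, new_list = [26, 30, 30]
After iteration 6: val = 12, new_list = [26, 30, 30, 24]
After iteration 7: val = 15, new_list = [26, 30, 30, 24, 30]
After iteration 8: val = 6, new_list = [26, 30, 30, 24, 30]
After iteration 9: val = 4, new_list = [26, 30, 30, 24, 30]
After iteration 10: val = 5, new_list = [26, 30, 30, 24, 30]
Loop ends.
sum(new_list) = 140

Final answer: 140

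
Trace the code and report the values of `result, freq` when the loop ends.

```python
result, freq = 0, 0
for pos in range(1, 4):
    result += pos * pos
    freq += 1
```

Let's trace through this code step by step.

Initialize: result = 0
Initialize: freq = 0
Entering loop: for pos in range(1, 4):
After iteration 1: pos = 1, result = 1, freq = 1
After iteration 2: pos = 2, result = 5, freq = 2
After iteration 3: pos = 3, result = 14, freq = 3
Loop ends.

Final answer: 14, 3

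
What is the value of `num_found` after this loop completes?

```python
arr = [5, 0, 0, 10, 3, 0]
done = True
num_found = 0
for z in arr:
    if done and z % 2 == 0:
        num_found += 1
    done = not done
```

Let's trace through this code step by step.

Initialize: arr = [5, 0, 0, 10, 3, 0]
Initialize: done = True
Initialize: num_found = 0
Entering loop: for z in arr:
After iteration 1: z = 5, done = False, num_found = 0
After iteration 2: z = 0, done = True, num_found = 0
After iteration 3: z = 0, done = False, num_found = 1
After iteration 4: z = 10, done = True, num_found = 1
After iteration 5: z = 3, done = False, num_found = 1
After iteration 6: z = 0, done = True, num_found = 1
Loop ends.

Final answer: 1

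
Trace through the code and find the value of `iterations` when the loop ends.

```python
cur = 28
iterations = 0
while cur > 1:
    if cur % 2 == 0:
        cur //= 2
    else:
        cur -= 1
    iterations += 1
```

Let's trace through this code step by step.

Initialize: cur = 28
Initialize: iterations = 0
Entering loop: while cur > 1:
After iteration 1: cur = 14, iterations = 1
After iteration 2: cur = 7, iterations = 2
After iteration 3: cur = 6, iterations = 3
After iteration 4: cur = 3, iterations = 4
After iteration 5: cur = 2, iterations = 5
After iteration 6: cur = 1, iterations = 6
Loop ends.

Final answer: 6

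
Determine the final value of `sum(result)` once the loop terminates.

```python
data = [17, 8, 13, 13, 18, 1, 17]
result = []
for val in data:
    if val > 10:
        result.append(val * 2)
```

Let's trace through this code step by step.

Initialize: data = [17, 8, 13, 13, 18, 1, 17]
Initialize: result = []
Entering loop: for val in data:
After iteration 1: val = 17, result = [34]
After iteration 2: val = 8, result = [34]
After iteration 3: val = 13, result = [34, 26]
After iteration 4: val = 13, result = [34, 26, 26]
After iteration 5: val = 18, result = [34, 26, 26, 36]
After iteration 6: val = 1, result = [34, 26, 26, 36]
After iteration 7: val = 17, result = [34, 26, 26, 36, 34]
Loop ends.
sum(result) = 156

Final answer: 156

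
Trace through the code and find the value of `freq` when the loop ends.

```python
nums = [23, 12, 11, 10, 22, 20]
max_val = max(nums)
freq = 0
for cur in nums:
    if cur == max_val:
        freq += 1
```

Let's trace through this code step by step.

Initialize: nums = [23, 12, 11, 10, 22, 20]
Initialize: max_val = 23
Initialize: freq = 0
Entering loop: for cur in nums:
After iteration 1: cur = 23, freq = 1
After iteration 2: cur = 12, freq = 1
After iteration 3: cur = 11, freq = 1
After iteration 4: cur = 10, freq = 1
After iteration 5: cur = 22, freq = 1
After iteration 6: cur = 20, freq = 1
Loop ends.

Final answer: 1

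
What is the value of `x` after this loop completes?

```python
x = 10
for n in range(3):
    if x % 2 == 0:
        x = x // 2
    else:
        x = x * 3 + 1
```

Let's trace through this code step by step.

Initialize: x = 10
Entering loop: for n in range(3):
After iteration 1: n = 0, x = 5
After iteration 2: n = 1, x = 16
After iteration 3: n = 2, x = 8
Loop ends.

Final answer: 8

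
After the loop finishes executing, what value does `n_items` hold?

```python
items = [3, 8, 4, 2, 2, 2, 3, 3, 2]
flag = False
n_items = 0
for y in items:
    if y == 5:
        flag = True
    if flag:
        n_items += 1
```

Let's trace through this code step by step.

Initialize: items = [3, 8, 4, 2, 2, 2, 3, 3, 2]
Initialize: flag = False
Initialize: n_items = 0
Entering loop: for y in items:
After iteration 1: y = 3, n_items = 0
After iteration 2: y = 8, n_items = 0
After iteration 3: y = 4, n_items = 0
After iteration 4: y = 2, n_items = 0
After iteration 5: y = 2, n_items = 0
After iteration 6: y = 2, n_items = 0
After iteration 7: y = 3, n_items = 0
After iteration 8: y = 3, n_items = 0
After iteration 9: y = 2, n_items = 0
Loop ends.

Final answer: 0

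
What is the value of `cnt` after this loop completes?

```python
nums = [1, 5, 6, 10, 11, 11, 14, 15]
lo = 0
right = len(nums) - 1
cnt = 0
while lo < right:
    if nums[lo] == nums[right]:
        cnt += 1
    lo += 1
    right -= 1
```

Let's trace through this code step by step.

Initialize: nums = [1, 5, 6, 10, 11, 11, 14, 15]
Initialize: lo = 0
Initialize: right = 7
Initialize: cnt = 0
Entering loop: while lo < right:
After iteration 1: lo = 1, right = 6, cnt = 0
After iteration 2: lo = 2, right = 5, cnt = 0
After iteration 3: lo = 3, right = 4, cnt = 0
After iteration 4: lo = 4, right = 3, cnt = 0
Loop ends.

Final answer: 0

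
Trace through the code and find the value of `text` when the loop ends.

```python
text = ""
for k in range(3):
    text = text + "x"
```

Let's trace through this code step by step.

Initialize: text = ''
Entering loop: for k in range(3):
After iteration 1: k = 0, text = 'x'
After iteration 2: k = 1, text = 'xx'
After iteration 3: k = 2, text = 'xxx'
Loop ends.

Final answer: 'xxx'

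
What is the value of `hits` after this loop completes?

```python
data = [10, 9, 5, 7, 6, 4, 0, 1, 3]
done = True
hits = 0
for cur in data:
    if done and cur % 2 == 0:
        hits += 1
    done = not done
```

Let's trace through this code step by step.

Initialize: data = [10, 9, 5, 7, 6, 4, 0, 1, 3]
Initialize: done = True
Initialize: hits = 0
Entering loop: for cur in data:
After iteration 1: cur = 10, done = False, hits = 1
After iteration 2: cur = 9, done = True, hits = 1
After iteration 3: cur = 5, done = False, hits = 1
After iteration 4: cur = 7, done = True, hits = 1
After iteration 5: cur = 6, done = False, hits = 2
After iteration 6: cur = 4, done = True, hits = 2
After iteration 7: cur = 0, done = False, hits = 3
After iteration 8: cur = 1, done = True, hits = 3
After iteration 9: cur = 3, done = False, hits = 3
Loop ends.

Final answer: 3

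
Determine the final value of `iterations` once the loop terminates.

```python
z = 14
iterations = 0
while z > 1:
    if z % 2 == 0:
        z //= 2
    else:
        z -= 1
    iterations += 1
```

Let's trace through this code step by step.

Initialize: z = 14
Initialize: iterations = 0
Entering loop: while z > 1:
After iteration 1: z = 7, iterations = 1
After iteration 2: z = 6, iterations = 2
After iteration 3: z = 3, iterations = 3
After iteration 4: z = 2, iterations = 4
After iteration 5: z = 1, iterations = 5
Loop ends.

Final answer: 5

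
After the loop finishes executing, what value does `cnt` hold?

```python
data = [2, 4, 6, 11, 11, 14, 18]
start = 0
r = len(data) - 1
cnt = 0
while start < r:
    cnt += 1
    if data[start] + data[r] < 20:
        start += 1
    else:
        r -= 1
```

Let's trace through this code step by step.

Initialize: data = [2, 4, 6, 11, 11, 14, 18]
Initialize: start = 0
Initialize: r = 6
Initialize: cnt = 0
Entering loop: while start < r:
After iteration 1: start = 0, r = 5, cnt = 1
After iteration 2: start = 1, r = 5, cnt = 2
After iteration 3: start = 2, r = 5, cnt = 3
After iteration 4: start = 2, r = 4, cnt = 4
After iteration 5: start = 3, r = 4, cnt = 5
After iteration 6: start = 3, r = 3, cnt = 6
Loop ends.

Final answer: 6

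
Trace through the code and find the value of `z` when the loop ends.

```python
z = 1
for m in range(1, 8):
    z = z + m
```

Let's trace through this code step by step.

Initialize: z = 1
Entering loop: for m in range(1, 8):
After iteration 1: m = 1, z = 2
After iteration 2: m = 2, z = 4
After iteration 3: m = 3, z = 7
After iteration 4: m = 4, z = 11
After iteration 5: m = 5, z = 16
After iteration 6: m = 6, z = 22
After iteration 7: m = 7, z = 29
Loop ends.

Final answer: 29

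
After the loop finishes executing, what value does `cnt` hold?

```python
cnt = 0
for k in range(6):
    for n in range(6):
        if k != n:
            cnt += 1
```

Let's trace through this code step by step.

Initialize: cnt = 0
Entering loop: for k in range(6):
After iteration 1: k = 0, cnt = 5
After iteration 2: k = 1, cnt = 10
After iteration 3: k = 2, cnt = 15
After iteration 4: k = 3, cnt = 20
After iteration 5: k = 4, cnt = 25
After iteration 6: k = 5, cnt = 30
Loop ends.

Final answer: 30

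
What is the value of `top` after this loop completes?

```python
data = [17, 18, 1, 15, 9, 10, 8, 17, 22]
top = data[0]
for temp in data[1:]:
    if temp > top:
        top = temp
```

Let's trace through this code step by step.

Initialize: data = [17, 18, 1, 15, 9, 10, 8, 17, 22]
Initialize: top = 17
Entering loop: for temp in data[1:]:
After iteration 1: temp = 18, top = 18
After iteration 2: temp = 1, top = 18
After iteration 3: temp = 15, top = 18
After iteration 4: temp = 9, top = 18
After iteration 5: temp = 10, top = 18
After iteration 6: temp = 8, top = 18
After iteration 7: temp = 17, top = 18
After iteration 8: temp = 22, top = 22
Loop ends.

Final answer: 22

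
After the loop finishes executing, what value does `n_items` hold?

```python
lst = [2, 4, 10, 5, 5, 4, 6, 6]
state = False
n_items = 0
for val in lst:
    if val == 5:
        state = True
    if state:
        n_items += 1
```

Let's trace through this code step by step.

Initialize: lst = [2, 4, 10, 5, 5, 4, 6, 6]
Initialize: state = False
Initialize: n_items = 0
Entering loop: for val in lst:
After iteration 1: val = 2, state = False, n_items = 0
After iteration 2: val = 4, state = False, n_items = 0
After iteration 3: val = 10, state = False, n_items = 0
After iteration 4: val = 5, state = True, n_items = 1
After iteration 5: val = 5, state = True, n_items = 2
After iteration 6: val = 4, state = True, n_items = 3
After iteration 7: val = 6, state = True, n_items = 4
After iteration 8: val = 6, state = True, n_items = 5
Loop ends.

Final answer: 5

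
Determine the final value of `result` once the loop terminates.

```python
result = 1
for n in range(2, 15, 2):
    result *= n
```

Let's trace through this code step by step.

Initialize: result = 1
Entering loop: for n in range(2, 15, 2):
After iteration 1: n = 2, result = 2
After iteration 2: n = 4, result = 8
After iteration 3: n = 6, result = 48
After iteration 4: n = 8, result = 384
After iteration 5: n = 10, result = 3840
After iteration 6: n = 12, result = 46080
After iteration 7: n = 14, result = 645120
Loop ends.

Final answer: 645120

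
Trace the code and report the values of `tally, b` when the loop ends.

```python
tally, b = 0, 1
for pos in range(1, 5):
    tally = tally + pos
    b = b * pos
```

Let's trace through this code step by step.

Initialize: tally = 0
Initialize: b = 1
Entering loop: for pos in range(1, 5):
After iteration 1: pos = 1, tally = 1, b = 1
After iteration 2: pos = 2, tally = 3, b = 2
After iteration 3: pos = 3, tally = 6, b = 6
After iteration 4: pos = 4, tally = 10, b = 24
Loop ends.

Final answer: 10, 24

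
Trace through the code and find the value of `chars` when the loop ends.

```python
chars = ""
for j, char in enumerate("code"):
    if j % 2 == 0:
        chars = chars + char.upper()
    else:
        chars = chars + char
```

Let's trace through this code step by step.

Initialize: chars = ''
Entering loop: for j, char in enumerate("code"):
After iteration 1: j = 0, char = 'c', chars = 'C'
After iteration 2: j = 1, char = 'o', chars = 'Co'
After iteration 3: j = 2, char = 'd', chars = 'CoD'
After iteration 4: j = 3, char = 'e', chars = 'CoDe'
Loop ends.

Final answer: 'CoDe'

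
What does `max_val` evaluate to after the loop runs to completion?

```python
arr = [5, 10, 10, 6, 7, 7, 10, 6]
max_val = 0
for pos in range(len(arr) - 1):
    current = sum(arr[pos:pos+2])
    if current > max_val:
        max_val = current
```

Let's trace through this code step by step.

Initialize: arr = [5, 10, 10, 6, 7, 7, 10, 6]
Initialize: max_val = 0
Entering loop: for pos in range(len(arr) - 1):
After iteration 1: pos = 0, max_val = 15, current = 15
After iteration 2: pos = 1, max_val = 20, current = 20
After iteration 3: pos = 2, max_val = 20, current = 16
After iteration 4: pos = 3, max_val = 20, current = 13
After iteration 5: pos = 4, max_val = 20, current = 14
After iteration 6: pos = 5, max_val = 20, current = 17
After iteration 7: pos = 6, max_val = 20, current = 16
Loop ends.

Final answer: 20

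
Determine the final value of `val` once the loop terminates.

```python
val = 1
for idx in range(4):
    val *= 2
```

Let's trace through this code step by step.

Initialize: val = 1
Entering loop: for idx in range(4):
After iteration 1: idx = 0, val = 2
After iteration 2: idx = 1, val = 4
After iteration 3: idx = 2, val = 8
After iteration 4: idx = 3, val = 16
Loop ends.

Final answer: 16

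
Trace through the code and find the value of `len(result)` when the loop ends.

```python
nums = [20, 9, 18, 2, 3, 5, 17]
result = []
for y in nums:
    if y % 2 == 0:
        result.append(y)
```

Let's trace through this code step by step.

Initialize: nums = [20, 9, 18, 2, 3, 5, 17]
Initialize: result = []
Entering loop: for y in nums:
After iteration 1: y = 20, result = [20]
After iteration 2: y = 9, result = [20]
After iteration 3: y = 18, result = [20, 18]
After iteration 4: y = 2, result = [20, 18, 2]
After iteration 5: y = 3, result = [20, 18, 2]
After iteration 6: y = 5, result = [20, 18, 2]
After iteration 7: y = 17, result = [20, 18, 2]
Loop ends.
len(result) = 3

Final answer: 3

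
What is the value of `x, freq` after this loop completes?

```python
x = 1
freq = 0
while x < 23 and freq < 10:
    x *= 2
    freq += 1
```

Let's trace through this code step by step.

Initialize: x = 1
Initialize: freq = 0
Entering loop: while x < 23 and freq < 10:
After iteration 1: x = 2, freq = 1
After iteration 2: x = 4, freq = 2
After iteration 3: x = 8, freq = 3
After iteration 4: x = 16, freq = 4
After iteration 5: x = 32, freq = 5
Loop ends.

Final answer: 32, 5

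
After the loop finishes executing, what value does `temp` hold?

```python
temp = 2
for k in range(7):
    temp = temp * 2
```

Let's trace through this code step by step.

Initialize: temp = 2
Entering loop: for k in range(7):
After iteration 1: k = 0, temp = 4
After iteration 2: k = 1, temp = 8
After iteration 3: k = 2, temp = 16
After iteration 4: k = 3, temp = 32
After iteration 5: k = 4, temp = 64
After iteration 6: k = 5, temp = 128
After iteration 7: k = 6, temp = 256
Loop ends.

Final answer: 256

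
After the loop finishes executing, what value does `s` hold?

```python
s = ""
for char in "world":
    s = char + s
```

Let's trace through this code step by step.

Initialize: s = ''
Entering loop: for char in "world":
After iteration 1: char = 'w', s = 'w'
After iteration 2: char = 'o', s = 'ow'
After iteration 3: char = 'r', s = 'row'
After iteration 4: char = 'l', s = 'lrow'
After iteration 5: char = 'd', s = 'dlrow'
Loop ends.

Final answer: 'dlrow'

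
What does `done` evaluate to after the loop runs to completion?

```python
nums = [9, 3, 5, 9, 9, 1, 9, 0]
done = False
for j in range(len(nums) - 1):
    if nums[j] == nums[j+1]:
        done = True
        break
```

Let's trace through this code step by step.

Initialize: nums = [9, 3, 5, 9, 9, 1, 9, 0]
Initialize: done = False
Entering loop: for j in range(len(nums) - 1):
After iteration 1: j = 0, done = False
After iteration 2: j = 1, done = False
After iteration 3: j = 2, done = False
After iteration 4: j = 3, done = True
Loop ends.

Final answer: True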